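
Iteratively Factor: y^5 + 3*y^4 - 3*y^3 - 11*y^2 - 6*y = (y)*(y^4 + 3*y^3 - 3*y^2 - 11*y - 6) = y*(y - 2)*(y^3 + 5*y^2 + 7*y + 3) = y*(y - 2)*(y + 1)*(y^2 + 4*y + 3) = y*(y - 2)*(y + 1)*(y + 3)*(y + 1)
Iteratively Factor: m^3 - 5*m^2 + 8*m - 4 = (m - 2)*(m^2 - 3*m + 2) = (m - 2)*(m - 1)*(m - 2)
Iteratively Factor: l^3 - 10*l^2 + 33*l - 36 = (l - 3)*(l^2 - 7*l + 12) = (l - 4)*(l - 3)*(l - 3)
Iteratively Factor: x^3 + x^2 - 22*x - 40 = (x + 4)*(x^2 - 3*x - 10) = (x - 5)*(x + 4)*(x + 2)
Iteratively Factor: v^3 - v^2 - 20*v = (v)*(v^2 - v - 20) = v*(v + 4)*(v - 5)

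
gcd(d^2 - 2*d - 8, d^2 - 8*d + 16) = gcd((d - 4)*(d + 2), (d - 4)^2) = d - 4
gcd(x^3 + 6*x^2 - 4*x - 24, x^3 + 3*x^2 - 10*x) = x - 2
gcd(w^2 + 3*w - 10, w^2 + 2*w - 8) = w - 2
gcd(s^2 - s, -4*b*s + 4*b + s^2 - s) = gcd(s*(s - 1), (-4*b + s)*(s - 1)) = s - 1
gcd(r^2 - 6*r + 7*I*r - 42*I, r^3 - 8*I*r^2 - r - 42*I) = 1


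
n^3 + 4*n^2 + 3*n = n*(n + 1)*(n + 3)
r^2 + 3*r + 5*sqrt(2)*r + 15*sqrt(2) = (r + 3)*(r + 5*sqrt(2))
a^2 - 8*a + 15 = (a - 5)*(a - 3)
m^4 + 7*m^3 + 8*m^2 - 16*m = m*(m - 1)*(m + 4)^2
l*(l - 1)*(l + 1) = l^3 - l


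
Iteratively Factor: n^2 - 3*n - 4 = (n - 4)*(n + 1)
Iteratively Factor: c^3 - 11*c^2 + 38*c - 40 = (c - 5)*(c^2 - 6*c + 8) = (c - 5)*(c - 4)*(c - 2)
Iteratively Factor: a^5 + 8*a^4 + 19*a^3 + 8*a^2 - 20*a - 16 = (a - 1)*(a^4 + 9*a^3 + 28*a^2 + 36*a + 16) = (a - 1)*(a + 2)*(a^3 + 7*a^2 + 14*a + 8) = (a - 1)*(a + 2)*(a + 4)*(a^2 + 3*a + 2) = (a - 1)*(a + 1)*(a + 2)*(a + 4)*(a + 2)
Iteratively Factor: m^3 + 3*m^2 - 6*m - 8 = (m + 1)*(m^2 + 2*m - 8) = (m - 2)*(m + 1)*(m + 4)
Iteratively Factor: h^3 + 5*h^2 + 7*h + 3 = (h + 1)*(h^2 + 4*h + 3) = (h + 1)^2*(h + 3)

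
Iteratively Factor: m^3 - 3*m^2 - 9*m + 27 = (m - 3)*(m^2 - 9) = (m - 3)^2*(m + 3)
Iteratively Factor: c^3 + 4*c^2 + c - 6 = (c + 2)*(c^2 + 2*c - 3) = (c + 2)*(c + 3)*(c - 1)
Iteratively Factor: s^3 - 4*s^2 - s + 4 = (s + 1)*(s^2 - 5*s + 4) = (s - 1)*(s + 1)*(s - 4)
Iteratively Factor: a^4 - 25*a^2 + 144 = (a - 3)*(a^3 + 3*a^2 - 16*a - 48) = (a - 3)*(a + 3)*(a^2 - 16) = (a - 4)*(a - 3)*(a + 3)*(a + 4)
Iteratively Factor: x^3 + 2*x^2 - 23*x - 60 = (x + 4)*(x^2 - 2*x - 15) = (x + 3)*(x + 4)*(x - 5)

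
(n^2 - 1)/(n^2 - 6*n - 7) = (n - 1)/(n - 7)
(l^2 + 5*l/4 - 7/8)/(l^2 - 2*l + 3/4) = (4*l + 7)/(2*(2*l - 3))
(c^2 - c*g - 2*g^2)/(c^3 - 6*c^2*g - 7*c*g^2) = (c - 2*g)/(c*(c - 7*g))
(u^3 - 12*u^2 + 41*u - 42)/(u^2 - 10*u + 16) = (u^2 - 10*u + 21)/(u - 8)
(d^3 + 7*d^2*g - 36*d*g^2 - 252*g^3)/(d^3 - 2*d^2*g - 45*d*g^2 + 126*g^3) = (d + 6*g)/(d - 3*g)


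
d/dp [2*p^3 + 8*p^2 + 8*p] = 6*p^2 + 16*p + 8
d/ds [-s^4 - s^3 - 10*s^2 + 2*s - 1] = -4*s^3 - 3*s^2 - 20*s + 2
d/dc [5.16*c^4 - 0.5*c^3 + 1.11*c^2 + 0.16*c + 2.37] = 20.64*c^3 - 1.5*c^2 + 2.22*c + 0.16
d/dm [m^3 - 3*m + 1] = 3*m^2 - 3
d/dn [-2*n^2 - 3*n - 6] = -4*n - 3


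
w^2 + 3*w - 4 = (w - 1)*(w + 4)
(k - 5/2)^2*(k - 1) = k^3 - 6*k^2 + 45*k/4 - 25/4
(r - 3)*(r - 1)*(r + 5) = r^3 + r^2 - 17*r + 15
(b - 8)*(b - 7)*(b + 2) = b^3 - 13*b^2 + 26*b + 112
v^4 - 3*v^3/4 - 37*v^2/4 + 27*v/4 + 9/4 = (v - 3)*(v - 1)*(v + 1/4)*(v + 3)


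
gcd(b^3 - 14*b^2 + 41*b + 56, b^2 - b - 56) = b - 8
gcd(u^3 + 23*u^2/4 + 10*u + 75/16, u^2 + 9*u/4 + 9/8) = u + 3/4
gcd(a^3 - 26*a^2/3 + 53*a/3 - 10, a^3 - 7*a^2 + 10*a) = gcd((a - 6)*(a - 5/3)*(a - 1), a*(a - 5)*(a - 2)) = 1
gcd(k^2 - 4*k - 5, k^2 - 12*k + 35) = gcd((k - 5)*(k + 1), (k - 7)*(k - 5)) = k - 5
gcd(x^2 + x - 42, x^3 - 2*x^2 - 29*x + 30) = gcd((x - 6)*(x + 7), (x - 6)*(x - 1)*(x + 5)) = x - 6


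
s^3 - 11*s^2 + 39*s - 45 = (s - 5)*(s - 3)^2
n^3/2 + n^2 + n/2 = n*(n/2 + 1/2)*(n + 1)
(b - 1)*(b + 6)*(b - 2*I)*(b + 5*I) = b^4 + 5*b^3 + 3*I*b^3 + 4*b^2 + 15*I*b^2 + 50*b - 18*I*b - 60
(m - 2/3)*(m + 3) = m^2 + 7*m/3 - 2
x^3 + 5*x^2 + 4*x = x*(x + 1)*(x + 4)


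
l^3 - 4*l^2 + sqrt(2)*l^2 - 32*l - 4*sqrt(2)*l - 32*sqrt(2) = (l - 8)*(l + 4)*(l + sqrt(2))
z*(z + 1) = z^2 + z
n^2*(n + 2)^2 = n^4 + 4*n^3 + 4*n^2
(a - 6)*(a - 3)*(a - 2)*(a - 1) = a^4 - 12*a^3 + 47*a^2 - 72*a + 36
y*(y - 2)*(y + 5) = y^3 + 3*y^2 - 10*y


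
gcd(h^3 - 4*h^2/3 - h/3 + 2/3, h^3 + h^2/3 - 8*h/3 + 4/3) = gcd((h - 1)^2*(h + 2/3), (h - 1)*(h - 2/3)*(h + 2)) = h - 1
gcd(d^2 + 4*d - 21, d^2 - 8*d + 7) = 1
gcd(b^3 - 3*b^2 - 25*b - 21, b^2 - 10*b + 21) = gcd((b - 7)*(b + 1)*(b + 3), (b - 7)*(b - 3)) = b - 7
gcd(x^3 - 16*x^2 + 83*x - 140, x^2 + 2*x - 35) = x - 5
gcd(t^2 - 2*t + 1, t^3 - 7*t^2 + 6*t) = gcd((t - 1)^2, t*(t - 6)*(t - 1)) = t - 1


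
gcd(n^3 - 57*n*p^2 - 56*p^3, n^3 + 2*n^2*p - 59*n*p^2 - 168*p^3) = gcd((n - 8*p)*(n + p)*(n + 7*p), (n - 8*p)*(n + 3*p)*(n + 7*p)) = -n^2 + n*p + 56*p^2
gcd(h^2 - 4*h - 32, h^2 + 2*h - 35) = 1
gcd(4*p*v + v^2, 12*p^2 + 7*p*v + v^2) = 4*p + v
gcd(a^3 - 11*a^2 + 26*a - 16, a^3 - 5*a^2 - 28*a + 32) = a^2 - 9*a + 8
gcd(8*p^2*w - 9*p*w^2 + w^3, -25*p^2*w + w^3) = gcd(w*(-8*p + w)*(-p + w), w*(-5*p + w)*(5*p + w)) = w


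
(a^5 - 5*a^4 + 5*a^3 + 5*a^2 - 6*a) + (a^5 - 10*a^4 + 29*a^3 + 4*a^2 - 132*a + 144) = 2*a^5 - 15*a^4 + 34*a^3 + 9*a^2 - 138*a + 144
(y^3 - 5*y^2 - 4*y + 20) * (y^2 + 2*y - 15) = y^5 - 3*y^4 - 29*y^3 + 87*y^2 + 100*y - 300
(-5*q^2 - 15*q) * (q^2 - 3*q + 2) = -5*q^4 + 35*q^2 - 30*q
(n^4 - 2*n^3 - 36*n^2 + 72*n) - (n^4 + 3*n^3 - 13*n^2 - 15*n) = -5*n^3 - 23*n^2 + 87*n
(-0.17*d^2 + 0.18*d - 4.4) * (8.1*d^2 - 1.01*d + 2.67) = -1.377*d^4 + 1.6297*d^3 - 36.2757*d^2 + 4.9246*d - 11.748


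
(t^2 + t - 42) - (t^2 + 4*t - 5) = -3*t - 37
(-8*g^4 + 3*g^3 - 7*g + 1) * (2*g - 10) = -16*g^5 + 86*g^4 - 30*g^3 - 14*g^2 + 72*g - 10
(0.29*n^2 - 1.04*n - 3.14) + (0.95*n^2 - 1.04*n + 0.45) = 1.24*n^2 - 2.08*n - 2.69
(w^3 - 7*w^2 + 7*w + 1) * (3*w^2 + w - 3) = 3*w^5 - 20*w^4 + 11*w^3 + 31*w^2 - 20*w - 3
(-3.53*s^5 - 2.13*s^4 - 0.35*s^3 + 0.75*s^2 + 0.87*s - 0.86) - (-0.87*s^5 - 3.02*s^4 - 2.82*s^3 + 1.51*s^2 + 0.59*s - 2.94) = -2.66*s^5 + 0.89*s^4 + 2.47*s^3 - 0.76*s^2 + 0.28*s + 2.08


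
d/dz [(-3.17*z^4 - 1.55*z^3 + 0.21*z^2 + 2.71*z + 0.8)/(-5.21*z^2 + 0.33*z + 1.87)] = (33.0314*z^5 + 4.9372*z^4 - 24.7346*z^3 + 5.4929*z^2 + 9.1214*z + 4.8037)/(27.1441*z^4 - 3.4386*z^3 - 19.3765*z^2 + 1.2342*z + 3.4969)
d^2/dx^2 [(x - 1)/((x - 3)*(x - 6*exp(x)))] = 2*((x - 3)^2*(x - 1)*(6*exp(x) - 1)^2 + (x - 3)^2*(x - 6*exp(x))*(3*(x - 1)*exp(x) + 6*exp(x) - 1) - (x - 3)*(x - 1)*(x - 6*exp(x))*(6*exp(x) - 1) - (x - 3)*(x - 6*exp(x))^2 + (x - 1)*(x - 6*exp(x))^2)/((x - 3)^3*(x - 6*exp(x))^3)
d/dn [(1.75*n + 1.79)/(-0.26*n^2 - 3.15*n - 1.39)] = (0.455*n^2 + 0.930800000000001*n + 3.206)/(0.0676*n^4 + 1.638*n^3 + 10.6453*n^2 + 8.757*n + 1.9321)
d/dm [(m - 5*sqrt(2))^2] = 2*m - 10*sqrt(2)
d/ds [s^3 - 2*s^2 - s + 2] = 3*s^2 - 4*s - 1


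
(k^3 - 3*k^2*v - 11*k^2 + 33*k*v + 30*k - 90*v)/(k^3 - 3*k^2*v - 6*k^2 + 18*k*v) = (k - 5)/k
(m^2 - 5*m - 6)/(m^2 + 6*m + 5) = (m - 6)/(m + 5)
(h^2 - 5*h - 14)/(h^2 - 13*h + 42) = (h + 2)/(h - 6)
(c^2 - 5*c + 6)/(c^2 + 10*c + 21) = (c^2 - 5*c + 6)/(c^2 + 10*c + 21)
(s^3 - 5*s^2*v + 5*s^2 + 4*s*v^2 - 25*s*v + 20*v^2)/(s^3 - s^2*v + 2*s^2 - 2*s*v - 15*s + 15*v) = (s - 4*v)/(s - 3)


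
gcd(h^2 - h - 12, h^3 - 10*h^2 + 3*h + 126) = h + 3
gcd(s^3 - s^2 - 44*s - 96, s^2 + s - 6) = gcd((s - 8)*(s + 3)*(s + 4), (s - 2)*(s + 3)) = s + 3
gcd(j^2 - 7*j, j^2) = j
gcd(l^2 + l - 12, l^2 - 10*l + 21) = l - 3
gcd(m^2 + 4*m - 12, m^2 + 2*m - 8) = m - 2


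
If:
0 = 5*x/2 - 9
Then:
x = 18/5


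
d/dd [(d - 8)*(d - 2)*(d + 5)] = 3*d^2 - 10*d - 34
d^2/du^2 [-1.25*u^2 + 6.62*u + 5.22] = -2.50000000000000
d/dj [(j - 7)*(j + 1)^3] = 4*(j - 5)*(j + 1)^2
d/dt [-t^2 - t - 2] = -2*t - 1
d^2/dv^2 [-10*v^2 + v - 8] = -20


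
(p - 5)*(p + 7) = p^2 + 2*p - 35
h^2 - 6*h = h*(h - 6)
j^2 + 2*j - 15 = (j - 3)*(j + 5)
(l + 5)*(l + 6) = l^2 + 11*l + 30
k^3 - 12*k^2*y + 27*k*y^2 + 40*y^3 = (k - 8*y)*(k - 5*y)*(k + y)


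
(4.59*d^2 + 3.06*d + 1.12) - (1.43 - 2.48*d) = 4.59*d^2 + 5.54*d - 0.31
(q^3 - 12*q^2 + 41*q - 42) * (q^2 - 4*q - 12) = q^5 - 16*q^4 + 77*q^3 - 62*q^2 - 324*q + 504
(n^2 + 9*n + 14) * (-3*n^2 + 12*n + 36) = -3*n^4 - 15*n^3 + 102*n^2 + 492*n + 504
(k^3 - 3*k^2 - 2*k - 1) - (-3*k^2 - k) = k^3 - k - 1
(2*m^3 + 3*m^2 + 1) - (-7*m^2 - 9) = 2*m^3 + 10*m^2 + 10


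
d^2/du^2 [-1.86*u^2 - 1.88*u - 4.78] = -3.72000000000000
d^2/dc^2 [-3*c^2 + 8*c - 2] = -6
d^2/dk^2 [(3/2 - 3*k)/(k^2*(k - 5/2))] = 6*(-24*k^3 + 84*k^2 - 130*k + 75)/(k^4*(8*k^3 - 60*k^2 + 150*k - 125))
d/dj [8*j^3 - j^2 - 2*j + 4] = 24*j^2 - 2*j - 2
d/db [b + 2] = 1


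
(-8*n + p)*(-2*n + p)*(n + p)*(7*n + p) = 112*n^4 + 58*n^3*p - 57*n^2*p^2 - 2*n*p^3 + p^4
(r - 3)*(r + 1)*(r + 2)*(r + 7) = r^4 + 7*r^3 - 7*r^2 - 55*r - 42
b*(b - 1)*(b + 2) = b^3 + b^2 - 2*b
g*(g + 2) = g^2 + 2*g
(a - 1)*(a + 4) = a^2 + 3*a - 4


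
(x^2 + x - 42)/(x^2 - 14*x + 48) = (x + 7)/(x - 8)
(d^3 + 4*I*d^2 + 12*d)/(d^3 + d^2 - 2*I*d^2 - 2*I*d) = (d + 6*I)/(d + 1)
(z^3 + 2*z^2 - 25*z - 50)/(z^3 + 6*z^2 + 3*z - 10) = (z - 5)/(z - 1)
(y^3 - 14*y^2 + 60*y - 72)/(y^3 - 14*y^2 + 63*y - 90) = (y^2 - 8*y + 12)/(y^2 - 8*y + 15)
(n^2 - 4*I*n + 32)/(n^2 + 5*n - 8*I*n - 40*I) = (n + 4*I)/(n + 5)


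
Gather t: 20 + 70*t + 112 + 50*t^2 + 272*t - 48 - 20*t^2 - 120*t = 30*t^2 + 222*t + 84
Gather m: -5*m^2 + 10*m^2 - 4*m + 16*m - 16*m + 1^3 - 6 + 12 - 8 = 5*m^2 - 4*m - 1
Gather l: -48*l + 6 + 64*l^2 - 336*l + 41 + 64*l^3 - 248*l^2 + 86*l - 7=64*l^3 - 184*l^2 - 298*l + 40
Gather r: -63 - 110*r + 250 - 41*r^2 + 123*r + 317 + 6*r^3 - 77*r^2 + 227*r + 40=6*r^3 - 118*r^2 + 240*r + 544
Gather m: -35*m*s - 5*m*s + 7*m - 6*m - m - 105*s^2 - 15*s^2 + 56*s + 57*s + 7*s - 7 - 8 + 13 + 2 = -40*m*s - 120*s^2 + 120*s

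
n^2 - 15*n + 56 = (n - 8)*(n - 7)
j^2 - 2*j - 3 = (j - 3)*(j + 1)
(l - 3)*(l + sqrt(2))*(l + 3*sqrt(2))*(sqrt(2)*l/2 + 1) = sqrt(2)*l^4/2 - 3*sqrt(2)*l^3/2 + 5*l^3 - 15*l^2 + 7*sqrt(2)*l^2 - 21*sqrt(2)*l + 6*l - 18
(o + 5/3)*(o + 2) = o^2 + 11*o/3 + 10/3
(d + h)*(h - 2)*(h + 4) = d*h^2 + 2*d*h - 8*d + h^3 + 2*h^2 - 8*h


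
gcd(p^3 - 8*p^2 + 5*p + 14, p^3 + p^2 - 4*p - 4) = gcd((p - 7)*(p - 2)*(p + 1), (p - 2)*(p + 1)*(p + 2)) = p^2 - p - 2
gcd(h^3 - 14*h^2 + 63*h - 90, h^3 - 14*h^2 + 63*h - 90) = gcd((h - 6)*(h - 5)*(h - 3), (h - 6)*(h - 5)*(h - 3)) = h^3 - 14*h^2 + 63*h - 90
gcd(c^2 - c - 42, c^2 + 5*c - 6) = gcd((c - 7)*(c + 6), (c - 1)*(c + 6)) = c + 6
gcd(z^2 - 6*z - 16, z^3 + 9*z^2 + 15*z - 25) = 1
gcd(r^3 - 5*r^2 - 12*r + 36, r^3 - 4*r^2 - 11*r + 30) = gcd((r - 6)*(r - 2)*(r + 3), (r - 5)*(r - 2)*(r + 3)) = r^2 + r - 6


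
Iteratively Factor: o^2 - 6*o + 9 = (o - 3)*(o - 3)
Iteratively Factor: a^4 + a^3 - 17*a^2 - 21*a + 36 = (a + 3)*(a^3 - 2*a^2 - 11*a + 12) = (a - 1)*(a + 3)*(a^2 - a - 12) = (a - 1)*(a + 3)^2*(a - 4)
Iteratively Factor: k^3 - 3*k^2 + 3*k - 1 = (k - 1)*(k^2 - 2*k + 1) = (k - 1)^2*(k - 1)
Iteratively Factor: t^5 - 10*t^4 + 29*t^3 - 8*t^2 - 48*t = (t + 1)*(t^4 - 11*t^3 + 40*t^2 - 48*t) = t*(t + 1)*(t^3 - 11*t^2 + 40*t - 48) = t*(t - 4)*(t + 1)*(t^2 - 7*t + 12) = t*(t - 4)^2*(t + 1)*(t - 3)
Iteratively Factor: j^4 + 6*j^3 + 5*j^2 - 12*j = (j - 1)*(j^3 + 7*j^2 + 12*j) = j*(j - 1)*(j^2 + 7*j + 12) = j*(j - 1)*(j + 3)*(j + 4)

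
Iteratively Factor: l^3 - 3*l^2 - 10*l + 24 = (l - 2)*(l^2 - l - 12) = (l - 4)*(l - 2)*(l + 3)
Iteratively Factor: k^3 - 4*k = (k)*(k^2 - 4) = k*(k + 2)*(k - 2)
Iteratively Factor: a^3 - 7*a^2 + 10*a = (a - 2)*(a^2 - 5*a) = (a - 5)*(a - 2)*(a)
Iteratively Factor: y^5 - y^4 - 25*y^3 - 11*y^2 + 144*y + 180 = (y - 5)*(y^4 + 4*y^3 - 5*y^2 - 36*y - 36) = (y - 5)*(y - 3)*(y^3 + 7*y^2 + 16*y + 12) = (y - 5)*(y - 3)*(y + 2)*(y^2 + 5*y + 6) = (y - 5)*(y - 3)*(y + 2)*(y + 3)*(y + 2)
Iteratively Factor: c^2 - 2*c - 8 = (c + 2)*(c - 4)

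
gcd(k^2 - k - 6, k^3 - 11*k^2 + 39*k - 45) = k - 3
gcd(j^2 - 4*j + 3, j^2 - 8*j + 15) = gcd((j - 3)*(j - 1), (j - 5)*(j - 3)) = j - 3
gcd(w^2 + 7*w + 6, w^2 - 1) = w + 1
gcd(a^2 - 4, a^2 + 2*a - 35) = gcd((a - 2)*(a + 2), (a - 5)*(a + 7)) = 1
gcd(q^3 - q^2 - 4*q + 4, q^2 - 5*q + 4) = q - 1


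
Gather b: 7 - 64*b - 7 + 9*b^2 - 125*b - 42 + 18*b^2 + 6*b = 27*b^2 - 183*b - 42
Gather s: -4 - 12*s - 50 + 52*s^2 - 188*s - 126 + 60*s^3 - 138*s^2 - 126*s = 60*s^3 - 86*s^2 - 326*s - 180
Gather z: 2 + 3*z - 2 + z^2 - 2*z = z^2 + z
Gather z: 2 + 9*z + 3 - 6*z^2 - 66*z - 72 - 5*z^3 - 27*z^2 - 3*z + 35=-5*z^3 - 33*z^2 - 60*z - 32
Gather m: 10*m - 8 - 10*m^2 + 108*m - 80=-10*m^2 + 118*m - 88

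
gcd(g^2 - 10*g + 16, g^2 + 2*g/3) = 1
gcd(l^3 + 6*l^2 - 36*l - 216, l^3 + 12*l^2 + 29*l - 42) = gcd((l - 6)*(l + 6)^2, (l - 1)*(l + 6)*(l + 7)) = l + 6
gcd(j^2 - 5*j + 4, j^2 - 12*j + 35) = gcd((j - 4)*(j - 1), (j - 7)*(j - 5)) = 1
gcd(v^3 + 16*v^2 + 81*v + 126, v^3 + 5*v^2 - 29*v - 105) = v^2 + 10*v + 21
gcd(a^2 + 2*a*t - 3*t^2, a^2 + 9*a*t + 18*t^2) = a + 3*t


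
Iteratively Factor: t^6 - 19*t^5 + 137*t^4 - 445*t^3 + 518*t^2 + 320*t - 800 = (t + 1)*(t^5 - 20*t^4 + 157*t^3 - 602*t^2 + 1120*t - 800) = (t - 4)*(t + 1)*(t^4 - 16*t^3 + 93*t^2 - 230*t + 200) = (t - 4)*(t - 2)*(t + 1)*(t^3 - 14*t^2 + 65*t - 100) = (t - 5)*(t - 4)*(t - 2)*(t + 1)*(t^2 - 9*t + 20) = (t - 5)*(t - 4)^2*(t - 2)*(t + 1)*(t - 5)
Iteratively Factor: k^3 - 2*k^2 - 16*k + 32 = (k - 2)*(k^2 - 16) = (k - 4)*(k - 2)*(k + 4)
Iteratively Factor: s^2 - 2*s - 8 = (s - 4)*(s + 2)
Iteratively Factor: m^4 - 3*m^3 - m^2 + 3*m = (m)*(m^3 - 3*m^2 - m + 3) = m*(m - 3)*(m^2 - 1) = m*(m - 3)*(m - 1)*(m + 1)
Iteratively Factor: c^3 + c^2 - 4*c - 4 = (c - 2)*(c^2 + 3*c + 2) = (c - 2)*(c + 2)*(c + 1)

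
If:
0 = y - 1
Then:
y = 1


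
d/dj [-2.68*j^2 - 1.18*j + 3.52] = -5.36*j - 1.18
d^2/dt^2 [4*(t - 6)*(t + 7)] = 8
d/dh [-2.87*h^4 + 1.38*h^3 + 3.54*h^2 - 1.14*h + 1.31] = -11.48*h^3 + 4.14*h^2 + 7.08*h - 1.14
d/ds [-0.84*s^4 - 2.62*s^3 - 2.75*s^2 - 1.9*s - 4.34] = -3.36*s^3 - 7.86*s^2 - 5.5*s - 1.9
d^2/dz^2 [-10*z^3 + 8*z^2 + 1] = 16 - 60*z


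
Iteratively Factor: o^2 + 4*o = (o + 4)*(o)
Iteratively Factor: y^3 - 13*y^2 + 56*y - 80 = (y - 4)*(y^2 - 9*y + 20) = (y - 5)*(y - 4)*(y - 4)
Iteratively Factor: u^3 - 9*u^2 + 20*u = (u - 5)*(u^2 - 4*u) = (u - 5)*(u - 4)*(u)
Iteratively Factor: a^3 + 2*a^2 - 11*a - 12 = (a - 3)*(a^2 + 5*a + 4) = (a - 3)*(a + 4)*(a + 1)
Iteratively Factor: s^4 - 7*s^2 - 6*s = (s + 1)*(s^3 - s^2 - 6*s) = (s + 1)*(s + 2)*(s^2 - 3*s) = (s - 3)*(s + 1)*(s + 2)*(s)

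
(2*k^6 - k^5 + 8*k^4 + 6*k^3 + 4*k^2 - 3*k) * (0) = 0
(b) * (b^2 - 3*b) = b^3 - 3*b^2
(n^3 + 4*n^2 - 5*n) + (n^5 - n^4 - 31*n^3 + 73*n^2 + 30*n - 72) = n^5 - n^4 - 30*n^3 + 77*n^2 + 25*n - 72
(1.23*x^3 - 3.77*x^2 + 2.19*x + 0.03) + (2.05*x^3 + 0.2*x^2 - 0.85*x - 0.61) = 3.28*x^3 - 3.57*x^2 + 1.34*x - 0.58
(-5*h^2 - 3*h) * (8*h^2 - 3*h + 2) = -40*h^4 - 9*h^3 - h^2 - 6*h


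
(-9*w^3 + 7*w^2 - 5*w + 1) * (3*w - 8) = -27*w^4 + 93*w^3 - 71*w^2 + 43*w - 8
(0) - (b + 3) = -b - 3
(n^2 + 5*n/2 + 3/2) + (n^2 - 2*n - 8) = 2*n^2 + n/2 - 13/2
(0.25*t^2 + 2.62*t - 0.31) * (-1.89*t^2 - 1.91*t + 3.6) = -0.4725*t^4 - 5.4293*t^3 - 3.5183*t^2 + 10.0241*t - 1.116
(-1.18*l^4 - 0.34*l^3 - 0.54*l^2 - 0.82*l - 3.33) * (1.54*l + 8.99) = -1.8172*l^5 - 11.1318*l^4 - 3.8882*l^3 - 6.1174*l^2 - 12.5*l - 29.9367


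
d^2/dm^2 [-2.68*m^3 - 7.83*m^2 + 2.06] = -16.08*m - 15.66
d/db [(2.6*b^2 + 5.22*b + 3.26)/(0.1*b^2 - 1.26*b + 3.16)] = (-3.798*b^2 + 15.78*b + 20.6028)/(0.01*b^4 - 0.252*b^3 + 2.2196*b^2 - 7.9632*b + 9.9856)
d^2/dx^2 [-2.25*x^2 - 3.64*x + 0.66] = -4.50000000000000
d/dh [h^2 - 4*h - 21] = 2*h - 4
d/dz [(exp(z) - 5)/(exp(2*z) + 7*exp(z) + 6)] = (-(exp(z) - 5)*(2*exp(z) + 7) + exp(2*z) + 7*exp(z) + 6)*exp(z)/(exp(2*z) + 7*exp(z) + 6)^2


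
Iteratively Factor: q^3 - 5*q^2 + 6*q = (q - 3)*(q^2 - 2*q) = q*(q - 3)*(q - 2)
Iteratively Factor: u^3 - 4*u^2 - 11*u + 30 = (u - 2)*(u^2 - 2*u - 15) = (u - 2)*(u + 3)*(u - 5)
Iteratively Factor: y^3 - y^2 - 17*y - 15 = (y - 5)*(y^2 + 4*y + 3) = (y - 5)*(y + 1)*(y + 3)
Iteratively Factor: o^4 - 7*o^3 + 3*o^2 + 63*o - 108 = (o + 3)*(o^3 - 10*o^2 + 33*o - 36) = (o - 4)*(o + 3)*(o^2 - 6*o + 9) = (o - 4)*(o - 3)*(o + 3)*(o - 3)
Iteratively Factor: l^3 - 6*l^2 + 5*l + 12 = (l - 3)*(l^2 - 3*l - 4) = (l - 3)*(l + 1)*(l - 4)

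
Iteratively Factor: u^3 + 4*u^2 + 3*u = (u)*(u^2 + 4*u + 3) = u*(u + 1)*(u + 3)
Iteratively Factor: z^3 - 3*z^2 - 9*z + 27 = (z - 3)*(z^2 - 9) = (z - 3)*(z + 3)*(z - 3)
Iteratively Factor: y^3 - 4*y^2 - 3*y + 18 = (y - 3)*(y^2 - y - 6) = (y - 3)*(y + 2)*(y - 3)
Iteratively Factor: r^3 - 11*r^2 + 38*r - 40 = (r - 4)*(r^2 - 7*r + 10) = (r - 5)*(r - 4)*(r - 2)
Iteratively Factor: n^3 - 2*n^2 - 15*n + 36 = (n - 3)*(n^2 + n - 12) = (n - 3)^2*(n + 4)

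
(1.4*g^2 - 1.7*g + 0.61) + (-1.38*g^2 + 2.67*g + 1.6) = 0.02*g^2 + 0.97*g + 2.21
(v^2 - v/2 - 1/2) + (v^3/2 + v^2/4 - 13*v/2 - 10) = v^3/2 + 5*v^2/4 - 7*v - 21/2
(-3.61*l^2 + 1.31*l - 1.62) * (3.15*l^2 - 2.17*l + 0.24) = -11.3715*l^4 + 11.9602*l^3 - 8.8121*l^2 + 3.8298*l - 0.3888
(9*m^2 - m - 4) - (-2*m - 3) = 9*m^2 + m - 1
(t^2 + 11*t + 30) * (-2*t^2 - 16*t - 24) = -2*t^4 - 38*t^3 - 260*t^2 - 744*t - 720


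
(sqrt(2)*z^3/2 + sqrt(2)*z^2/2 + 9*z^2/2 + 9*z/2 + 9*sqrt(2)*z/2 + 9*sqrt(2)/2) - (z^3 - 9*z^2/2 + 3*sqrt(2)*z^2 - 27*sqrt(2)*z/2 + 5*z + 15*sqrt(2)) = -z^3 + sqrt(2)*z^3/2 - 5*sqrt(2)*z^2/2 + 9*z^2 - z/2 + 18*sqrt(2)*z - 21*sqrt(2)/2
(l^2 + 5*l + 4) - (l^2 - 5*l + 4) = 10*l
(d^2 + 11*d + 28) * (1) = d^2 + 11*d + 28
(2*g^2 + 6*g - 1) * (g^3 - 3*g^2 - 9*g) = 2*g^5 - 37*g^3 - 51*g^2 + 9*g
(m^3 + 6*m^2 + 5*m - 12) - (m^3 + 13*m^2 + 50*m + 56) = -7*m^2 - 45*m - 68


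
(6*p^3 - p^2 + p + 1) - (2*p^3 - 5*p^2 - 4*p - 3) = 4*p^3 + 4*p^2 + 5*p + 4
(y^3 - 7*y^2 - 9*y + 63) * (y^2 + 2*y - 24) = y^5 - 5*y^4 - 47*y^3 + 213*y^2 + 342*y - 1512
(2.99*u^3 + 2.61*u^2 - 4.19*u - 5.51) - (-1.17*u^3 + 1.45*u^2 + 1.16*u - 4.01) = 4.16*u^3 + 1.16*u^2 - 5.35*u - 1.5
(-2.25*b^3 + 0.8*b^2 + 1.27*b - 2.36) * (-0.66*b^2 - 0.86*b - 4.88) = 1.485*b^5 + 1.407*b^4 + 9.4538*b^3 - 3.4386*b^2 - 4.168*b + 11.5168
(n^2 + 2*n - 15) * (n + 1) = n^3 + 3*n^2 - 13*n - 15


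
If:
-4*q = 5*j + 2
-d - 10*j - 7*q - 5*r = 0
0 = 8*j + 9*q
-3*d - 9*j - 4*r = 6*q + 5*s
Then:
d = 58/143 - 25*s/11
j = -18/13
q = 16/13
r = 5*s/11 + 138/143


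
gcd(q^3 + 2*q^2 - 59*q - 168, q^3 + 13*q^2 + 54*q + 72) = q + 3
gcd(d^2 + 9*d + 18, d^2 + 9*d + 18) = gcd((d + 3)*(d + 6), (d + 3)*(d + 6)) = d^2 + 9*d + 18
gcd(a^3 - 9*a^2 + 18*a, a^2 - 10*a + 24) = a - 6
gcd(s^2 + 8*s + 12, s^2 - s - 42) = s + 6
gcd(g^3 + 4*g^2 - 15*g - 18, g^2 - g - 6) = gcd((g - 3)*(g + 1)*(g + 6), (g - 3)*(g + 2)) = g - 3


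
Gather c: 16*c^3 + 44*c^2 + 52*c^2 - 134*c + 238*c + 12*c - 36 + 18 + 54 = 16*c^3 + 96*c^2 + 116*c + 36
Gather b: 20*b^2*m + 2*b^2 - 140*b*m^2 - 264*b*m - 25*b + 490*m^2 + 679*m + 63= b^2*(20*m + 2) + b*(-140*m^2 - 264*m - 25) + 490*m^2 + 679*m + 63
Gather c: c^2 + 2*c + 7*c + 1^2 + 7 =c^2 + 9*c + 8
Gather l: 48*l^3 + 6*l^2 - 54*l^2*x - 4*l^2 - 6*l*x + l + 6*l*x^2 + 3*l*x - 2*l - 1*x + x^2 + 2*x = 48*l^3 + l^2*(2 - 54*x) + l*(6*x^2 - 3*x - 1) + x^2 + x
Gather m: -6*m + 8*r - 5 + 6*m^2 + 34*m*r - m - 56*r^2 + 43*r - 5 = 6*m^2 + m*(34*r - 7) - 56*r^2 + 51*r - 10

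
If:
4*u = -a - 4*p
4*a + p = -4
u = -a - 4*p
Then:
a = -16/15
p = 4/15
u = 0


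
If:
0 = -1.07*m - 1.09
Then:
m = -1.02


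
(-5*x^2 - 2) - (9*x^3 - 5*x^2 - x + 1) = -9*x^3 + x - 3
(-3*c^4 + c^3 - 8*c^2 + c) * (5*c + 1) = -15*c^5 + 2*c^4 - 39*c^3 - 3*c^2 + c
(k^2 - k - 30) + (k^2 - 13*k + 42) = 2*k^2 - 14*k + 12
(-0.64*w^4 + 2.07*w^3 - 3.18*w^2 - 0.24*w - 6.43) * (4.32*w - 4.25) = -2.7648*w^5 + 11.6624*w^4 - 22.5351*w^3 + 12.4782*w^2 - 26.7576*w + 27.3275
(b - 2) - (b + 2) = -4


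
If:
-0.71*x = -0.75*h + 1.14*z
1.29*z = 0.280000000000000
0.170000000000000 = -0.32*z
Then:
No Solution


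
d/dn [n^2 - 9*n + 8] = 2*n - 9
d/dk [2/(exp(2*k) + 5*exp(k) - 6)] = (-4*exp(k) - 10)*exp(k)/(exp(2*k) + 5*exp(k) - 6)^2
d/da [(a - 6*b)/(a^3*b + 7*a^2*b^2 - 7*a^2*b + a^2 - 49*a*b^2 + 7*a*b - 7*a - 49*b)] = (a^3*b + 7*a^2*b^2 - 7*a^2*b + a^2 - 49*a*b^2 + 7*a*b - 7*a - 49*b - (a - 6*b)*(3*a^2*b + 14*a*b^2 - 14*a*b + 2*a - 49*b^2 + 7*b - 7))/(a^3*b + 7*a^2*b^2 - 7*a^2*b + a^2 - 49*a*b^2 + 7*a*b - 7*a - 49*b)^2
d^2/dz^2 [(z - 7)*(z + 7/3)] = 2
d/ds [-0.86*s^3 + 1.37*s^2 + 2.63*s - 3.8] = -2.58*s^2 + 2.74*s + 2.63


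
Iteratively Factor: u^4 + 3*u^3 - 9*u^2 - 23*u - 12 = (u + 1)*(u^3 + 2*u^2 - 11*u - 12) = (u + 1)*(u + 4)*(u^2 - 2*u - 3) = (u - 3)*(u + 1)*(u + 4)*(u + 1)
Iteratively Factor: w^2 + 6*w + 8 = (w + 2)*(w + 4)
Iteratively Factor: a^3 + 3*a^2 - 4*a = (a + 4)*(a^2 - a) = a*(a + 4)*(a - 1)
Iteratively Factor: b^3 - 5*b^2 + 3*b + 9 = (b + 1)*(b^2 - 6*b + 9) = (b - 3)*(b + 1)*(b - 3)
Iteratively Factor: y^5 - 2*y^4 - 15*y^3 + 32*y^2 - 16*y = (y - 1)*(y^4 - y^3 - 16*y^2 + 16*y) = (y - 1)*(y + 4)*(y^3 - 5*y^2 + 4*y) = (y - 4)*(y - 1)*(y + 4)*(y^2 - y) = y*(y - 4)*(y - 1)*(y + 4)*(y - 1)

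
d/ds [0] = 0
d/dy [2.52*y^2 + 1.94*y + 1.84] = 5.04*y + 1.94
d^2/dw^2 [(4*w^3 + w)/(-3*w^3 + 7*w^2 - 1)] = 2*w*(-84*w^5 - 27*w^4 + 135*w^3 - 77*w^2 + 18*w - 33)/(27*w^9 - 189*w^8 + 441*w^7 - 316*w^6 - 126*w^5 + 147*w^4 + 9*w^3 - 21*w^2 + 1)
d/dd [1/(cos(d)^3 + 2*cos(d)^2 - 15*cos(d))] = (3*sin(d) - 15*sin(d)/cos(d)^2 + 4*tan(d))/((cos(d) - 3)^2*(cos(d) + 5)^2)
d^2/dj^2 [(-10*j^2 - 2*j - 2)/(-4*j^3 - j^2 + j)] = 4*(80*j^6 + 48*j^5 + 168*j^4 + 42*j^3 - 9*j^2 - 3*j + 1)/(j^3*(64*j^6 + 48*j^5 - 36*j^4 - 23*j^3 + 9*j^2 + 3*j - 1))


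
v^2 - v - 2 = (v - 2)*(v + 1)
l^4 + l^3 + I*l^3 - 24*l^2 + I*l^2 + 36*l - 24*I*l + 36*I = (l - 3)*(l - 2)*(l + 6)*(l + I)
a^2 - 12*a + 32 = (a - 8)*(a - 4)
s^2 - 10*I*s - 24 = (s - 6*I)*(s - 4*I)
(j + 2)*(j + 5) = j^2 + 7*j + 10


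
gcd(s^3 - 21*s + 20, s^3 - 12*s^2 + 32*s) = s - 4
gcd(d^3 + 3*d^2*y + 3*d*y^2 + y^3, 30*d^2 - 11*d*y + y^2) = 1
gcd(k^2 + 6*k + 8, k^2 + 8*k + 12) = k + 2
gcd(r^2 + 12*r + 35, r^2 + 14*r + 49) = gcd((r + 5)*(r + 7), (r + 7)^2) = r + 7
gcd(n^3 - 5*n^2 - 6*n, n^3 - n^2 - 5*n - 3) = n + 1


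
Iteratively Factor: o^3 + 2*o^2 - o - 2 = (o + 1)*(o^2 + o - 2) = (o + 1)*(o + 2)*(o - 1)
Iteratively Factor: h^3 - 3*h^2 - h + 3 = (h + 1)*(h^2 - 4*h + 3) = (h - 3)*(h + 1)*(h - 1)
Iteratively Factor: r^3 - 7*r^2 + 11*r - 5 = (r - 5)*(r^2 - 2*r + 1) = (r - 5)*(r - 1)*(r - 1)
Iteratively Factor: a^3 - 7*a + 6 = (a - 1)*(a^2 + a - 6) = (a - 2)*(a - 1)*(a + 3)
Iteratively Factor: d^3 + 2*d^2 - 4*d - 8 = (d + 2)*(d^2 - 4) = (d + 2)^2*(d - 2)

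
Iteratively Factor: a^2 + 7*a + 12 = (a + 3)*(a + 4)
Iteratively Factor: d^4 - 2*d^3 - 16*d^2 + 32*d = (d + 4)*(d^3 - 6*d^2 + 8*d) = (d - 2)*(d + 4)*(d^2 - 4*d) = (d - 4)*(d - 2)*(d + 4)*(d)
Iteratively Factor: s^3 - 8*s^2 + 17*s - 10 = (s - 2)*(s^2 - 6*s + 5) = (s - 5)*(s - 2)*(s - 1)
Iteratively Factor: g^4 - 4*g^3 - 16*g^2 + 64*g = (g + 4)*(g^3 - 8*g^2 + 16*g) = g*(g + 4)*(g^2 - 8*g + 16) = g*(g - 4)*(g + 4)*(g - 4)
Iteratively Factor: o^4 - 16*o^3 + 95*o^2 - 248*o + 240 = (o - 4)*(o^3 - 12*o^2 + 47*o - 60) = (o - 5)*(o - 4)*(o^2 - 7*o + 12) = (o - 5)*(o - 4)*(o - 3)*(o - 4)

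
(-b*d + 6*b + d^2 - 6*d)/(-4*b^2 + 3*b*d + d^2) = (d - 6)/(4*b + d)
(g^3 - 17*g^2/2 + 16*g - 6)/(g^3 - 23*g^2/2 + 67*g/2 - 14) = (g^2 - 8*g + 12)/(g^2 - 11*g + 28)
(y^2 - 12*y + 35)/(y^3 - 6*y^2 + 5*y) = (y - 7)/(y*(y - 1))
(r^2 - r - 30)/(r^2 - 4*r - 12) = (r + 5)/(r + 2)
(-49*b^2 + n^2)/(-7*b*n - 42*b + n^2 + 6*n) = (7*b + n)/(n + 6)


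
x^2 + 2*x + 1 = (x + 1)^2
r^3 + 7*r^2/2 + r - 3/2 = (r - 1/2)*(r + 1)*(r + 3)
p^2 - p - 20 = (p - 5)*(p + 4)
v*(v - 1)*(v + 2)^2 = v^4 + 3*v^3 - 4*v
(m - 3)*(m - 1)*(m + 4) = m^3 - 13*m + 12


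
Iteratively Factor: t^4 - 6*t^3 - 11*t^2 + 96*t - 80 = (t - 1)*(t^3 - 5*t^2 - 16*t + 80) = (t - 5)*(t - 1)*(t^2 - 16) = (t - 5)*(t - 4)*(t - 1)*(t + 4)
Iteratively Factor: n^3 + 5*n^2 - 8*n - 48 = (n - 3)*(n^2 + 8*n + 16) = (n - 3)*(n + 4)*(n + 4)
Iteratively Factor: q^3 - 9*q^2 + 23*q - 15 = (q - 5)*(q^2 - 4*q + 3) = (q - 5)*(q - 1)*(q - 3)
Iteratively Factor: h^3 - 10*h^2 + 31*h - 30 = (h - 5)*(h^2 - 5*h + 6) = (h - 5)*(h - 2)*(h - 3)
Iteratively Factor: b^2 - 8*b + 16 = (b - 4)*(b - 4)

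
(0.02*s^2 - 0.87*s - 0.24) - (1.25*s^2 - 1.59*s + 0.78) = -1.23*s^2 + 0.72*s - 1.02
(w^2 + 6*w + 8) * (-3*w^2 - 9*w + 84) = -3*w^4 - 27*w^3 + 6*w^2 + 432*w + 672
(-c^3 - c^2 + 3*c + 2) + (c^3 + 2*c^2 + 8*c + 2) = c^2 + 11*c + 4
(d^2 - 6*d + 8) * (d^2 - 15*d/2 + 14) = d^4 - 27*d^3/2 + 67*d^2 - 144*d + 112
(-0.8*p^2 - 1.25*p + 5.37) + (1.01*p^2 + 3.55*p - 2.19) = 0.21*p^2 + 2.3*p + 3.18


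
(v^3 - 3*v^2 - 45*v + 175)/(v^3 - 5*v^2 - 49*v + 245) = (v - 5)/(v - 7)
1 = 1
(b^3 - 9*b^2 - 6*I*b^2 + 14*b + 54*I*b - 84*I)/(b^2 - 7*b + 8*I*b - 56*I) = (b^2 + b*(-2 - 6*I) + 12*I)/(b + 8*I)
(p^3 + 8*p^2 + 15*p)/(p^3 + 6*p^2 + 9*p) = (p + 5)/(p + 3)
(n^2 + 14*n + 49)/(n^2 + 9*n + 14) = (n + 7)/(n + 2)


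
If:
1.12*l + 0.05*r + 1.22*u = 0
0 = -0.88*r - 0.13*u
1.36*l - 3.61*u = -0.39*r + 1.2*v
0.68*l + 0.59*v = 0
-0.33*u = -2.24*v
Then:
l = 0.00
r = 0.00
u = 0.00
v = 0.00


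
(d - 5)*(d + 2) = d^2 - 3*d - 10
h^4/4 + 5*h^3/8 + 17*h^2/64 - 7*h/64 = h*(h/4 + 1/4)*(h - 1/4)*(h + 7/4)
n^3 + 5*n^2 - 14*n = n*(n - 2)*(n + 7)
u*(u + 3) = u^2 + 3*u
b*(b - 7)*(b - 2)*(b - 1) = b^4 - 10*b^3 + 23*b^2 - 14*b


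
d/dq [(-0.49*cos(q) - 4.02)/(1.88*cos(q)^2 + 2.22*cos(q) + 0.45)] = (0.9212*sin(q)^2 - 15.1152*cos(q) - 9.6251)*sin(q)/(1.88*cos(q)^2 + 2.22*cos(q) + 0.45)^2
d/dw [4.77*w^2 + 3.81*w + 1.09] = 9.54*w + 3.81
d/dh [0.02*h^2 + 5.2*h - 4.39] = 0.04*h + 5.2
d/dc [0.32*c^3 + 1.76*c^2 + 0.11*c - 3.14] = 0.96*c^2 + 3.52*c + 0.11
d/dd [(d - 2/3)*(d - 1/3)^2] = (3*d - 1)*(9*d - 5)/9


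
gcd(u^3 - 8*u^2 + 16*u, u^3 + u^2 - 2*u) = u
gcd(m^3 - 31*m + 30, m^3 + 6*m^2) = m + 6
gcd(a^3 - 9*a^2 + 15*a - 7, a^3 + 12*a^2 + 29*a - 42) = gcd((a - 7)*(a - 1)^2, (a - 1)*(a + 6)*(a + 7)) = a - 1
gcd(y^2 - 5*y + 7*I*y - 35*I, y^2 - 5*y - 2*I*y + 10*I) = y - 5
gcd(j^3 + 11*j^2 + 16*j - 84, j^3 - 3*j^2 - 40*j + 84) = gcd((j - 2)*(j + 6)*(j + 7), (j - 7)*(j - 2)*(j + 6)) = j^2 + 4*j - 12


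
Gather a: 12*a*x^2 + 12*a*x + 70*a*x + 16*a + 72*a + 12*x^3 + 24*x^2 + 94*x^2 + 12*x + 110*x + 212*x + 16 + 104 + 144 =a*(12*x^2 + 82*x + 88) + 12*x^3 + 118*x^2 + 334*x + 264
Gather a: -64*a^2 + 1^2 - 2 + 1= -64*a^2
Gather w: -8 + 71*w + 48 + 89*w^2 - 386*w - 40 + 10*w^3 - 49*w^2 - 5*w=10*w^3 + 40*w^2 - 320*w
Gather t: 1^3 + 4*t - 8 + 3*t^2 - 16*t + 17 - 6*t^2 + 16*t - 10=-3*t^2 + 4*t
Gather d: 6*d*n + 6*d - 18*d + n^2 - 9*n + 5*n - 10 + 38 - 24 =d*(6*n - 12) + n^2 - 4*n + 4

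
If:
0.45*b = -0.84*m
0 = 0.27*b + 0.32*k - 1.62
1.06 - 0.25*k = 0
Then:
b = 0.97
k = 4.24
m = -0.52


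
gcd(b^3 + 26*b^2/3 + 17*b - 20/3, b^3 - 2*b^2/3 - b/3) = 1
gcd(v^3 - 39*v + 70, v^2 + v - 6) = v - 2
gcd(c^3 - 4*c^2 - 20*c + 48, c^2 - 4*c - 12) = c - 6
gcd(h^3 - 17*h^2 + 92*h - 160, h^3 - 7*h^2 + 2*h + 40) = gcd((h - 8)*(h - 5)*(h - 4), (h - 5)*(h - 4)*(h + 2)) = h^2 - 9*h + 20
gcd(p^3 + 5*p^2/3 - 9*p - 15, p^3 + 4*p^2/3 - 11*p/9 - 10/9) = p + 5/3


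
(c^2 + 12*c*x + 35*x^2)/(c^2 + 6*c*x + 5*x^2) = (c + 7*x)/(c + x)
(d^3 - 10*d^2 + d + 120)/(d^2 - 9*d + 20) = (d^2 - 5*d - 24)/(d - 4)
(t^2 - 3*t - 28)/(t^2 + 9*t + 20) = (t - 7)/(t + 5)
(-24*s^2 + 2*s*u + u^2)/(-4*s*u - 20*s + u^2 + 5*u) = (6*s + u)/(u + 5)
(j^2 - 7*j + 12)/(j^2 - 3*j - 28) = (-j^2 + 7*j - 12)/(-j^2 + 3*j + 28)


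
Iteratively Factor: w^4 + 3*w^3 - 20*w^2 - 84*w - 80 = (w - 5)*(w^3 + 8*w^2 + 20*w + 16) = (w - 5)*(w + 4)*(w^2 + 4*w + 4) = (w - 5)*(w + 2)*(w + 4)*(w + 2)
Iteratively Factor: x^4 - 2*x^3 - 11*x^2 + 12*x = (x - 4)*(x^3 + 2*x^2 - 3*x) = (x - 4)*(x + 3)*(x^2 - x) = x*(x - 4)*(x + 3)*(x - 1)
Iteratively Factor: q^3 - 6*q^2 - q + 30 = (q - 5)*(q^2 - q - 6) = (q - 5)*(q - 3)*(q + 2)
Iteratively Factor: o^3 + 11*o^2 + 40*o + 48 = (o + 4)*(o^2 + 7*o + 12) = (o + 3)*(o + 4)*(o + 4)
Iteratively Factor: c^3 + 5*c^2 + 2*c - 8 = (c + 2)*(c^2 + 3*c - 4) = (c - 1)*(c + 2)*(c + 4)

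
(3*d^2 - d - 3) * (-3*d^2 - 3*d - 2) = -9*d^4 - 6*d^3 + 6*d^2 + 11*d + 6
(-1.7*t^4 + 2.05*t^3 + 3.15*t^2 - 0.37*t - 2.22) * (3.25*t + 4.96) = -5.525*t^5 - 1.7695*t^4 + 20.4055*t^3 + 14.4215*t^2 - 9.0502*t - 11.0112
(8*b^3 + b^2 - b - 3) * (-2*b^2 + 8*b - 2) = -16*b^5 + 62*b^4 - 6*b^3 - 4*b^2 - 22*b + 6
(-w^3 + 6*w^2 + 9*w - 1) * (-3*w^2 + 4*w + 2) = 3*w^5 - 22*w^4 - 5*w^3 + 51*w^2 + 14*w - 2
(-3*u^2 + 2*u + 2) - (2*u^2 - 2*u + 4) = -5*u^2 + 4*u - 2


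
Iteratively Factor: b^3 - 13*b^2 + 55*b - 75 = (b - 5)*(b^2 - 8*b + 15) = (b - 5)*(b - 3)*(b - 5)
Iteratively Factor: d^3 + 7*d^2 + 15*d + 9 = (d + 3)*(d^2 + 4*d + 3) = (d + 3)^2*(d + 1)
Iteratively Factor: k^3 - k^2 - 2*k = (k)*(k^2 - k - 2) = k*(k + 1)*(k - 2)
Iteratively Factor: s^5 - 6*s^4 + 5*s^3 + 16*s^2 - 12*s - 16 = (s + 1)*(s^4 - 7*s^3 + 12*s^2 + 4*s - 16) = (s - 4)*(s + 1)*(s^3 - 3*s^2 + 4) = (s - 4)*(s - 2)*(s + 1)*(s^2 - s - 2) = (s - 4)*(s - 2)^2*(s + 1)*(s + 1)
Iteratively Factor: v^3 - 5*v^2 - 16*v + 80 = (v + 4)*(v^2 - 9*v + 20) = (v - 4)*(v + 4)*(v - 5)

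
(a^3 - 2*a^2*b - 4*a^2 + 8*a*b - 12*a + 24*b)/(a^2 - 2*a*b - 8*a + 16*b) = (a^2 - 4*a - 12)/(a - 8)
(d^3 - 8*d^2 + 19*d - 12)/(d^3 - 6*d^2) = (d^3 - 8*d^2 + 19*d - 12)/(d^2*(d - 6))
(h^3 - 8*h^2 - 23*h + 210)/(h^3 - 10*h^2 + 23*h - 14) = (h^2 - h - 30)/(h^2 - 3*h + 2)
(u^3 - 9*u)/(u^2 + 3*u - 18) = u*(u + 3)/(u + 6)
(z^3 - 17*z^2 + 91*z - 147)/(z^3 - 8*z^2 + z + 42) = (z - 7)/(z + 2)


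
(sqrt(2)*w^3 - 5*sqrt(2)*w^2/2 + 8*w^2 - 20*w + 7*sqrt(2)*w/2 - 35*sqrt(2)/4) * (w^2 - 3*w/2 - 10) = sqrt(2)*w^5 - 4*sqrt(2)*w^4 + 8*w^4 - 32*w^3 - 11*sqrt(2)*w^3/4 - 50*w^2 + 11*sqrt(2)*w^2 - 175*sqrt(2)*w/8 + 200*w + 175*sqrt(2)/2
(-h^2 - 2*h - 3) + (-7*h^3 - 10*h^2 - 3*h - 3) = -7*h^3 - 11*h^2 - 5*h - 6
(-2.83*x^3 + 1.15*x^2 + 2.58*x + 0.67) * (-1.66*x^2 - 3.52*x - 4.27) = 4.6978*x^5 + 8.0526*x^4 + 3.7533*x^3 - 15.1043*x^2 - 13.375*x - 2.8609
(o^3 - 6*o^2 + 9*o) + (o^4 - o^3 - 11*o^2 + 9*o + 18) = o^4 - 17*o^2 + 18*o + 18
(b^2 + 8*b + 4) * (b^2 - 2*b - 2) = b^4 + 6*b^3 - 14*b^2 - 24*b - 8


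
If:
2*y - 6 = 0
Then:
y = 3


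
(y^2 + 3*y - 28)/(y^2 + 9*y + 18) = (y^2 + 3*y - 28)/(y^2 + 9*y + 18)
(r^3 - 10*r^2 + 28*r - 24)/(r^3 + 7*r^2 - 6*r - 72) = (r^3 - 10*r^2 + 28*r - 24)/(r^3 + 7*r^2 - 6*r - 72)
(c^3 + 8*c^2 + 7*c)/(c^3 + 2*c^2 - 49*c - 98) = c*(c + 1)/(c^2 - 5*c - 14)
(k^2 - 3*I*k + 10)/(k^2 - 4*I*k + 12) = (k - 5*I)/(k - 6*I)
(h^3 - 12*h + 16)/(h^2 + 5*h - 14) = (h^2 + 2*h - 8)/(h + 7)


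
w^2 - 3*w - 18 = (w - 6)*(w + 3)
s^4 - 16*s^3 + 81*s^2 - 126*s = s*(s - 7)*(s - 6)*(s - 3)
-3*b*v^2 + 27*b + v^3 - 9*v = (-3*b + v)*(v - 3)*(v + 3)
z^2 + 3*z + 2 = (z + 1)*(z + 2)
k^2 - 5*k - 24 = (k - 8)*(k + 3)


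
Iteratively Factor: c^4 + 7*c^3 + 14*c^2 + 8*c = (c)*(c^3 + 7*c^2 + 14*c + 8) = c*(c + 1)*(c^2 + 6*c + 8) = c*(c + 1)*(c + 2)*(c + 4)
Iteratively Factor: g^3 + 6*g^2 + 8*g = (g)*(g^2 + 6*g + 8) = g*(g + 4)*(g + 2)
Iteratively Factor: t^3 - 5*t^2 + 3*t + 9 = (t + 1)*(t^2 - 6*t + 9) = (t - 3)*(t + 1)*(t - 3)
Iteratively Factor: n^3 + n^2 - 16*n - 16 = (n + 4)*(n^2 - 3*n - 4) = (n + 1)*(n + 4)*(n - 4)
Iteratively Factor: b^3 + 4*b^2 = (b)*(b^2 + 4*b) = b*(b + 4)*(b)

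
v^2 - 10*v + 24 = (v - 6)*(v - 4)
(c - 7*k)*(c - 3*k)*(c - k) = c^3 - 11*c^2*k + 31*c*k^2 - 21*k^3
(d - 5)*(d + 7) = d^2 + 2*d - 35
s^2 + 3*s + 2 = (s + 1)*(s + 2)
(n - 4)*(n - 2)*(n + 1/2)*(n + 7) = n^4 + 3*n^3/2 - 67*n^2/2 + 39*n + 28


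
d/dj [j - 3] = 1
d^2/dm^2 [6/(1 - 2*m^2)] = 24*(-6*m^2 - 1)/(2*m^2 - 1)^3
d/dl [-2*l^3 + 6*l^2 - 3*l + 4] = -6*l^2 + 12*l - 3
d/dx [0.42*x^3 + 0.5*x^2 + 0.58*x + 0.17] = 1.26*x^2 + 1.0*x + 0.58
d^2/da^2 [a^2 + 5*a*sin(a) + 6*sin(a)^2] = -5*a*sin(a) - 24*sin(a)^2 + 10*cos(a) + 14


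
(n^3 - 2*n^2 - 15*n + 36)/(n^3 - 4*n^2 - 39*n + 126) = (n^2 + n - 12)/(n^2 - n - 42)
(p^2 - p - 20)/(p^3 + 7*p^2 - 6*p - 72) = (p - 5)/(p^2 + 3*p - 18)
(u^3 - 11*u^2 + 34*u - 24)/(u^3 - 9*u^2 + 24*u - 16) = (u - 6)/(u - 4)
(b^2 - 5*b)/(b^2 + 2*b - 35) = b/(b + 7)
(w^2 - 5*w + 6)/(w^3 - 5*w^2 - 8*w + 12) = (w^2 - 5*w + 6)/(w^3 - 5*w^2 - 8*w + 12)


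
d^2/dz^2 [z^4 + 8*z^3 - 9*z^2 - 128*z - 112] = 12*z^2 + 48*z - 18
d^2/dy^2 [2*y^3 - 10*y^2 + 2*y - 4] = 12*y - 20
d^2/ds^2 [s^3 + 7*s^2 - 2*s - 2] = 6*s + 14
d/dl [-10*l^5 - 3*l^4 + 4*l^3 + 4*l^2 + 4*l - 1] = -50*l^4 - 12*l^3 + 12*l^2 + 8*l + 4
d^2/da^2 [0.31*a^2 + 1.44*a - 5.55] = 0.620000000000000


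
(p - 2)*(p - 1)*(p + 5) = p^3 + 2*p^2 - 13*p + 10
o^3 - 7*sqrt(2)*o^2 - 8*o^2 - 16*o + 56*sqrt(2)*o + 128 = (o - 8)*(o - 8*sqrt(2))*(o + sqrt(2))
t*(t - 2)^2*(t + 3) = t^4 - t^3 - 8*t^2 + 12*t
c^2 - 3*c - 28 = (c - 7)*(c + 4)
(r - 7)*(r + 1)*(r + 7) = r^3 + r^2 - 49*r - 49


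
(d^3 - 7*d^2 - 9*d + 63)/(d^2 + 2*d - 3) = (d^2 - 10*d + 21)/(d - 1)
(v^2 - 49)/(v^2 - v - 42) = (v + 7)/(v + 6)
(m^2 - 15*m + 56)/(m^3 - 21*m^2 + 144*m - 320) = (m - 7)/(m^2 - 13*m + 40)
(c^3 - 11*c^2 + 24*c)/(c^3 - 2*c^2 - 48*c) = (c - 3)/(c + 6)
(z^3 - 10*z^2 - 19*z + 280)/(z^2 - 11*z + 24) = (z^2 - 2*z - 35)/(z - 3)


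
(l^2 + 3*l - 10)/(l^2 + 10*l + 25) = (l - 2)/(l + 5)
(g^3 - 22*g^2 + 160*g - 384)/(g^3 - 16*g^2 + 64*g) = (g - 6)/g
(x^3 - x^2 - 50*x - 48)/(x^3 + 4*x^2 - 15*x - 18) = (x - 8)/(x - 3)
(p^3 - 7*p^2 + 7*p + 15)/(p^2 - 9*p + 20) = (p^2 - 2*p - 3)/(p - 4)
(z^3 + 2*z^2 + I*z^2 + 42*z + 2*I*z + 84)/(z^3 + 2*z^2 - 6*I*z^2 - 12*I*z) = (z + 7*I)/z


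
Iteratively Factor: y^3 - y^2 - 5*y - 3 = (y - 3)*(y^2 + 2*y + 1) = (y - 3)*(y + 1)*(y + 1)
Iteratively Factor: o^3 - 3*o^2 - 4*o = (o + 1)*(o^2 - 4*o) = o*(o + 1)*(o - 4)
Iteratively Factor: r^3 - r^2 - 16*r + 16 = (r - 4)*(r^2 + 3*r - 4) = (r - 4)*(r + 4)*(r - 1)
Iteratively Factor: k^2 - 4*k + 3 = (k - 3)*(k - 1)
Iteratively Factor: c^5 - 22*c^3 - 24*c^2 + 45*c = (c + 3)*(c^4 - 3*c^3 - 13*c^2 + 15*c) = c*(c + 3)*(c^3 - 3*c^2 - 13*c + 15) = c*(c - 5)*(c + 3)*(c^2 + 2*c - 3) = c*(c - 5)*(c - 1)*(c + 3)*(c + 3)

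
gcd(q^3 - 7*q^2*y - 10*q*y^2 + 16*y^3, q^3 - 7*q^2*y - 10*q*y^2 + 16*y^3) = q^3 - 7*q^2*y - 10*q*y^2 + 16*y^3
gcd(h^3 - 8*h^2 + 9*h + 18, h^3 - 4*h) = 1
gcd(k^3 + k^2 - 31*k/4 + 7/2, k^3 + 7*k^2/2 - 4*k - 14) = k^2 + 3*k/2 - 7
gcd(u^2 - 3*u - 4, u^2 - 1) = u + 1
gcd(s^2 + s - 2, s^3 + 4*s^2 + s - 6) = s^2 + s - 2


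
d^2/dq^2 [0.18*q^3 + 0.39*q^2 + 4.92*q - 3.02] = 1.08*q + 0.78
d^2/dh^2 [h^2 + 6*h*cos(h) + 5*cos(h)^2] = -6*h*cos(h) + 20*sin(h)^2 - 12*sin(h) - 8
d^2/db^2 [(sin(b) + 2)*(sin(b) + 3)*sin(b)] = -9*sin(b)^3 - 20*sin(b)^2 + 10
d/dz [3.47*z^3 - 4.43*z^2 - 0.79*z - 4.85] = 10.41*z^2 - 8.86*z - 0.79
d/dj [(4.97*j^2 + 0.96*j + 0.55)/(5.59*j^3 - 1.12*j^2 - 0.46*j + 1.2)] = (-27.7823*j^4 - 10.7328*j^3 - 10.4345*j^2 + 13.16*j + 1.405)/(31.2481*j^6 - 12.5216*j^5 - 3.8884*j^4 + 14.4464*j^3 - 2.4764*j^2 - 1.104*j + 1.44)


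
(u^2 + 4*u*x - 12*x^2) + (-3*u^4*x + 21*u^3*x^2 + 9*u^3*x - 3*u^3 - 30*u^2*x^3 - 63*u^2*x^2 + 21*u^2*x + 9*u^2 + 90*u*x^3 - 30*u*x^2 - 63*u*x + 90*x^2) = -3*u^4*x + 21*u^3*x^2 + 9*u^3*x - 3*u^3 - 30*u^2*x^3 - 63*u^2*x^2 + 21*u^2*x + 10*u^2 + 90*u*x^3 - 30*u*x^2 - 59*u*x + 78*x^2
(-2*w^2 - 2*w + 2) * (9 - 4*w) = 8*w^3 - 10*w^2 - 26*w + 18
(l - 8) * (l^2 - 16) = l^3 - 8*l^2 - 16*l + 128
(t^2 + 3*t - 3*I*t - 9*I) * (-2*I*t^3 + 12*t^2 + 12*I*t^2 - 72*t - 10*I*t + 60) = -2*I*t^5 + 6*t^4 + 6*I*t^4 - 18*t^3 - 10*I*t^3 - 78*t^2 + 78*I*t^2 + 90*t + 468*I*t - 540*I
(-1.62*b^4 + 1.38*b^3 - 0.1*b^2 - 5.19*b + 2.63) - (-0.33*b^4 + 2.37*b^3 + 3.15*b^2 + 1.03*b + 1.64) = -1.29*b^4 - 0.99*b^3 - 3.25*b^2 - 6.22*b + 0.99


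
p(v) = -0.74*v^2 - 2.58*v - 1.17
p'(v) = -1.48*v - 2.58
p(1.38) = -6.14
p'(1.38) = -4.62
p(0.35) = -2.16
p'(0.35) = -3.10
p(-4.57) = -4.83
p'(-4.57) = 4.18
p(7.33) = -59.84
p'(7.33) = -13.43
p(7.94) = -68.31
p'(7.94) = -14.33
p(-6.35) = -14.63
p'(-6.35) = 6.82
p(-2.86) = 0.16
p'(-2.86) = 1.65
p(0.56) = -2.85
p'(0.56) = -3.41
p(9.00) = -84.33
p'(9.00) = -15.90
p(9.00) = -84.33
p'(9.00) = -15.90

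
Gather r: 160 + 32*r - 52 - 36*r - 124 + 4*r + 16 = 0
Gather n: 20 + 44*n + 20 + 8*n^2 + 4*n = 8*n^2 + 48*n + 40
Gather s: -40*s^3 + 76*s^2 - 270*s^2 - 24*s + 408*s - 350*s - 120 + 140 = -40*s^3 - 194*s^2 + 34*s + 20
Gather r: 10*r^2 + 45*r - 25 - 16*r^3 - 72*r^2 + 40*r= -16*r^3 - 62*r^2 + 85*r - 25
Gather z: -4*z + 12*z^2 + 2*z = 12*z^2 - 2*z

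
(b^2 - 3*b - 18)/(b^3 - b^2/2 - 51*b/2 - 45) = 2/(2*b + 5)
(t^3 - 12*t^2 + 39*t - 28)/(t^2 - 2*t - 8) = (t^2 - 8*t + 7)/(t + 2)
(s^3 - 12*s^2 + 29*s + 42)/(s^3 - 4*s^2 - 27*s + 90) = (s^2 - 6*s - 7)/(s^2 + 2*s - 15)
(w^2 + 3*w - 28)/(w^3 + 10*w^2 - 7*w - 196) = 1/(w + 7)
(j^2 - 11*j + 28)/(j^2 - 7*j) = (j - 4)/j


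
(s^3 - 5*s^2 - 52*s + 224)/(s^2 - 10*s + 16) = (s^2 + 3*s - 28)/(s - 2)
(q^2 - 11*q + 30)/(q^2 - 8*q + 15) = (q - 6)/(q - 3)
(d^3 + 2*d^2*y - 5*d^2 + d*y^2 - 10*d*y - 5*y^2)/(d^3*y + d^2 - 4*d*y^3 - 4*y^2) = (d^3 + 2*d^2*y - 5*d^2 + d*y^2 - 10*d*y - 5*y^2)/(d^3*y + d^2 - 4*d*y^3 - 4*y^2)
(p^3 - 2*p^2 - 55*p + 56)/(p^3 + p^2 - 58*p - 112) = (p - 1)/(p + 2)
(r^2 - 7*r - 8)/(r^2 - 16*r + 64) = (r + 1)/(r - 8)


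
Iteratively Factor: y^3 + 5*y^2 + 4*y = (y)*(y^2 + 5*y + 4) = y*(y + 4)*(y + 1)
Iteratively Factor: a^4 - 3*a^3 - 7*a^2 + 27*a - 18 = (a - 2)*(a^3 - a^2 - 9*a + 9) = (a - 3)*(a - 2)*(a^2 + 2*a - 3) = (a - 3)*(a - 2)*(a + 3)*(a - 1)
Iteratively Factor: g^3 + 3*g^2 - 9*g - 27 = (g + 3)*(g^2 - 9) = (g + 3)^2*(g - 3)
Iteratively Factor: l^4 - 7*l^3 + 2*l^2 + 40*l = (l - 4)*(l^3 - 3*l^2 - 10*l) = l*(l - 4)*(l^2 - 3*l - 10) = l*(l - 5)*(l - 4)*(l + 2)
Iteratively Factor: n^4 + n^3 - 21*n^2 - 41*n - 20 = (n + 4)*(n^3 - 3*n^2 - 9*n - 5) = (n - 5)*(n + 4)*(n^2 + 2*n + 1) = (n - 5)*(n + 1)*(n + 4)*(n + 1)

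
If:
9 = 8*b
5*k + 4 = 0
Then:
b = 9/8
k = -4/5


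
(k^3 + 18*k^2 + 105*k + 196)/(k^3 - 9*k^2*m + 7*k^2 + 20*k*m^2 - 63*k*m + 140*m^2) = (k^2 + 11*k + 28)/(k^2 - 9*k*m + 20*m^2)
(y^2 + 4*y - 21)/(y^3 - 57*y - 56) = (y - 3)/(y^2 - 7*y - 8)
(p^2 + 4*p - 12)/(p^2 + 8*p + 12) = (p - 2)/(p + 2)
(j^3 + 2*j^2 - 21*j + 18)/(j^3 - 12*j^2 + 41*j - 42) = (j^2 + 5*j - 6)/(j^2 - 9*j + 14)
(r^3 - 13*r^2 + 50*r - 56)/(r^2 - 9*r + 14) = r - 4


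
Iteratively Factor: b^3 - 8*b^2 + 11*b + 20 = (b - 5)*(b^2 - 3*b - 4) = (b - 5)*(b - 4)*(b + 1)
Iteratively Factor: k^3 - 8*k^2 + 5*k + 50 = (k - 5)*(k^2 - 3*k - 10) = (k - 5)^2*(k + 2)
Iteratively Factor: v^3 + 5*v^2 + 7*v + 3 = (v + 1)*(v^2 + 4*v + 3) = (v + 1)*(v + 3)*(v + 1)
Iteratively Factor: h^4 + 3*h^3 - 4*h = (h - 1)*(h^3 + 4*h^2 + 4*h) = (h - 1)*(h + 2)*(h^2 + 2*h) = h*(h - 1)*(h + 2)*(h + 2)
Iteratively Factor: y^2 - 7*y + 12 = (y - 3)*(y - 4)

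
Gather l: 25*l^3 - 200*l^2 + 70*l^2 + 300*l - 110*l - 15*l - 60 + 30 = 25*l^3 - 130*l^2 + 175*l - 30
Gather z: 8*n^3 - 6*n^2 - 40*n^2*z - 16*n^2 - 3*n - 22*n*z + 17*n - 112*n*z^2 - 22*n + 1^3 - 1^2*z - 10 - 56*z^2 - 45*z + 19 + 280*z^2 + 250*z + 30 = 8*n^3 - 22*n^2 - 8*n + z^2*(224 - 112*n) + z*(-40*n^2 - 22*n + 204) + 40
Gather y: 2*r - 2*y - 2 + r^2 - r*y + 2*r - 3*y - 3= r^2 + 4*r + y*(-r - 5) - 5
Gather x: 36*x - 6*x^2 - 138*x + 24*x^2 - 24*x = 18*x^2 - 126*x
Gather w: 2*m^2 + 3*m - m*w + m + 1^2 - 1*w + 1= 2*m^2 + 4*m + w*(-m - 1) + 2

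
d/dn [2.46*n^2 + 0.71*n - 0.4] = 4.92*n + 0.71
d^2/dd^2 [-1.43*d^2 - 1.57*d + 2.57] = -2.86000000000000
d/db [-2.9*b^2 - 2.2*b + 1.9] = -5.8*b - 2.2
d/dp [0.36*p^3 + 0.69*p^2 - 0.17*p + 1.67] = 1.08*p^2 + 1.38*p - 0.17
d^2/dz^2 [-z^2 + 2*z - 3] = -2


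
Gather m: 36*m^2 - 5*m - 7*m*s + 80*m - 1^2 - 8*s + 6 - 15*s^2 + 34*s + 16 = 36*m^2 + m*(75 - 7*s) - 15*s^2 + 26*s + 21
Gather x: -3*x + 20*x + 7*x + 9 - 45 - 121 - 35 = 24*x - 192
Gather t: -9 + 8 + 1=0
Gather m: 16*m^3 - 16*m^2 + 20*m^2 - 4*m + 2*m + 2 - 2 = 16*m^3 + 4*m^2 - 2*m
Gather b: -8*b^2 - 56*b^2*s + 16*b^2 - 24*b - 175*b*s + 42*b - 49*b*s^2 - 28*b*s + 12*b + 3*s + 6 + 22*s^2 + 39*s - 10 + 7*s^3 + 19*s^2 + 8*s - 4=b^2*(8 - 56*s) + b*(-49*s^2 - 203*s + 30) + 7*s^3 + 41*s^2 + 50*s - 8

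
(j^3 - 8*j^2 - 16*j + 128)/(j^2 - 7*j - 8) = (j^2 - 16)/(j + 1)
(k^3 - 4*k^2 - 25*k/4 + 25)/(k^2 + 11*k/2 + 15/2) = (k^2 - 13*k/2 + 10)/(k + 3)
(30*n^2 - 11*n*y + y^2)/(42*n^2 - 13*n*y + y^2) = (-5*n + y)/(-7*n + y)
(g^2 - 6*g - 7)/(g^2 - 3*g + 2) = (g^2 - 6*g - 7)/(g^2 - 3*g + 2)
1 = 1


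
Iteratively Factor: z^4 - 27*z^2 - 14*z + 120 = (z + 3)*(z^3 - 3*z^2 - 18*z + 40) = (z - 5)*(z + 3)*(z^2 + 2*z - 8) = (z - 5)*(z - 2)*(z + 3)*(z + 4)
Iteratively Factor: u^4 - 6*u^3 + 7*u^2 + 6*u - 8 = (u - 2)*(u^3 - 4*u^2 - u + 4) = (u - 4)*(u - 2)*(u^2 - 1) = (u - 4)*(u - 2)*(u - 1)*(u + 1)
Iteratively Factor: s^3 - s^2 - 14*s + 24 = (s + 4)*(s^2 - 5*s + 6) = (s - 2)*(s + 4)*(s - 3)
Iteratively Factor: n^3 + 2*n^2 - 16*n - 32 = (n - 4)*(n^2 + 6*n + 8) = (n - 4)*(n + 2)*(n + 4)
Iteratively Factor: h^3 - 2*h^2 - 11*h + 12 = (h - 1)*(h^2 - h - 12) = (h - 1)*(h + 3)*(h - 4)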